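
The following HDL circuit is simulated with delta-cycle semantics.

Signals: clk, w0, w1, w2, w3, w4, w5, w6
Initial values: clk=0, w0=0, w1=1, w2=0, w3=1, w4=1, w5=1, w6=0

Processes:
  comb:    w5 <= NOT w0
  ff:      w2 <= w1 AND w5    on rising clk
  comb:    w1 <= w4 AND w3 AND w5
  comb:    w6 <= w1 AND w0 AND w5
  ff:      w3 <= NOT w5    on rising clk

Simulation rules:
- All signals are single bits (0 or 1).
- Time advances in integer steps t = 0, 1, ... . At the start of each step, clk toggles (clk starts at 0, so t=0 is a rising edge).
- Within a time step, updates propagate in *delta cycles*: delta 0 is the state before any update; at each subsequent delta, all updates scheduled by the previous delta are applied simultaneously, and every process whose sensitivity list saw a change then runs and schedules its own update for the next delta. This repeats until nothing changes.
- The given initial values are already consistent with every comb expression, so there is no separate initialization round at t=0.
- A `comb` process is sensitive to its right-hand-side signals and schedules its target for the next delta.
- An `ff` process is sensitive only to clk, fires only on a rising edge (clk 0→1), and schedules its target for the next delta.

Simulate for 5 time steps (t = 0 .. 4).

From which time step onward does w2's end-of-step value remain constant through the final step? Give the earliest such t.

t=0 Δ0: w5=1 w2=0 w0=0 w3=1 w1=1 w4=1 clk=0 w6=0
  Δ1: clk:0→1
  Δ2: w2:0→1, w3:1→0
  Δ3: w1:1→0
  (3Δ to stable)
t=1 Δ0: w5=1 w2=1 w0=0 w3=0 w1=0 w4=1 clk=1 w6=0
  Δ1: clk:1→0
  (1Δ to stable)
t=2 Δ0: w5=1 w2=1 w0=0 w3=0 w1=0 w4=1 clk=0 w6=0
  Δ1: clk:0→1
  Δ2: w2:1→0
  (2Δ to stable)
t=3 Δ0: w5=1 w2=0 w0=0 w3=0 w1=0 w4=1 clk=1 w6=0
  Δ1: clk:1→0
  (1Δ to stable)
t=4 Δ0: w5=1 w2=0 w0=0 w3=0 w1=0 w4=1 clk=0 w6=0
  Δ1: clk:0→1
  (1Δ to stable)

2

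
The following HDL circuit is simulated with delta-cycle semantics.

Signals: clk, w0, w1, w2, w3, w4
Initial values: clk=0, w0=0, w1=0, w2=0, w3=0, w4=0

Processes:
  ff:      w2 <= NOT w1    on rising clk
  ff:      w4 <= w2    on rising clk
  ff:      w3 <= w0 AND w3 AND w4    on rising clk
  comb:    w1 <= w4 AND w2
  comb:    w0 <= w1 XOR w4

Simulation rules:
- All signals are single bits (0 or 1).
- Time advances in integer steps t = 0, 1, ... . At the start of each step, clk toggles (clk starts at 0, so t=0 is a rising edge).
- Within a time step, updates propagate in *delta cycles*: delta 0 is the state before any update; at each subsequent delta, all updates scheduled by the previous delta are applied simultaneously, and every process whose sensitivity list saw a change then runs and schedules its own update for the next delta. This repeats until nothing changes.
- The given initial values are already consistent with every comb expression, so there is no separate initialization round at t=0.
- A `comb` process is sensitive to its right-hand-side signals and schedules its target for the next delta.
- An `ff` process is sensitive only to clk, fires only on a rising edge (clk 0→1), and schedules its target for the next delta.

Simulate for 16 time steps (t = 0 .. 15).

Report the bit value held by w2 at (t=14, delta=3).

1

t=0 Δ0: w0=0 clk=0 w1=0 w2=0 w3=0 w4=0
  Δ1: clk:0→1
  Δ2: w2:0→1
  (2Δ to stable)
t=1 Δ0: w0=0 clk=1 w1=0 w2=1 w3=0 w4=0
  Δ1: clk:1→0
  (1Δ to stable)
t=2 Δ0: w0=0 clk=0 w1=0 w2=1 w3=0 w4=0
  Δ1: clk:0→1
  Δ2: w4:0→1
  Δ3: w0:0→1, w1:0→1
  Δ4: w0:1→0
  (4Δ to stable)
t=3 Δ0: w0=0 clk=1 w1=1 w2=1 w3=0 w4=1
  Δ1: clk:1→0
  (1Δ to stable)
t=4 Δ0: w0=0 clk=0 w1=1 w2=1 w3=0 w4=1
  Δ1: clk:0→1
  Δ2: w2:1→0
  Δ3: w1:1→0
  Δ4: w0:0→1
  (4Δ to stable)
t=5 Δ0: w0=1 clk=1 w1=0 w2=0 w3=0 w4=1
  Δ1: clk:1→0
  (1Δ to stable)
t=6 Δ0: w0=1 clk=0 w1=0 w2=0 w3=0 w4=1
  Δ1: clk:0→1
  Δ2: w2:0→1, w4:1→0
  Δ3: w0:1→0
  (3Δ to stable)
t=7 Δ0: w0=0 clk=1 w1=0 w2=1 w3=0 w4=0
  Δ1: clk:1→0
  (1Δ to stable)
t=8 Δ0: w0=0 clk=0 w1=0 w2=1 w3=0 w4=0
  Δ1: clk:0→1
  Δ2: w4:0→1
  Δ3: w0:0→1, w1:0→1
  Δ4: w0:1→0
  (4Δ to stable)
t=9 Δ0: w0=0 clk=1 w1=1 w2=1 w3=0 w4=1
  Δ1: clk:1→0
  (1Δ to stable)
t=10 Δ0: w0=0 clk=0 w1=1 w2=1 w3=0 w4=1
  Δ1: clk:0→1
  Δ2: w2:1→0
  Δ3: w1:1→0
  Δ4: w0:0→1
  (4Δ to stable)
t=11 Δ0: w0=1 clk=1 w1=0 w2=0 w3=0 w4=1
  Δ1: clk:1→0
  (1Δ to stable)
t=12 Δ0: w0=1 clk=0 w1=0 w2=0 w3=0 w4=1
  Δ1: clk:0→1
  Δ2: w2:0→1, w4:1→0
  Δ3: w0:1→0
  (3Δ to stable)
t=13 Δ0: w0=0 clk=1 w1=0 w2=1 w3=0 w4=0
  Δ1: clk:1→0
  (1Δ to stable)
t=14 Δ0: w0=0 clk=0 w1=0 w2=1 w3=0 w4=0
  Δ1: clk:0→1
  Δ2: w4:0→1
  Δ3: w0:0→1, w1:0→1
  Δ4: w0:1→0
  (4Δ to stable)
t=15 Δ0: w0=0 clk=1 w1=1 w2=1 w3=0 w4=1
  Δ1: clk:1→0
  (1Δ to stable)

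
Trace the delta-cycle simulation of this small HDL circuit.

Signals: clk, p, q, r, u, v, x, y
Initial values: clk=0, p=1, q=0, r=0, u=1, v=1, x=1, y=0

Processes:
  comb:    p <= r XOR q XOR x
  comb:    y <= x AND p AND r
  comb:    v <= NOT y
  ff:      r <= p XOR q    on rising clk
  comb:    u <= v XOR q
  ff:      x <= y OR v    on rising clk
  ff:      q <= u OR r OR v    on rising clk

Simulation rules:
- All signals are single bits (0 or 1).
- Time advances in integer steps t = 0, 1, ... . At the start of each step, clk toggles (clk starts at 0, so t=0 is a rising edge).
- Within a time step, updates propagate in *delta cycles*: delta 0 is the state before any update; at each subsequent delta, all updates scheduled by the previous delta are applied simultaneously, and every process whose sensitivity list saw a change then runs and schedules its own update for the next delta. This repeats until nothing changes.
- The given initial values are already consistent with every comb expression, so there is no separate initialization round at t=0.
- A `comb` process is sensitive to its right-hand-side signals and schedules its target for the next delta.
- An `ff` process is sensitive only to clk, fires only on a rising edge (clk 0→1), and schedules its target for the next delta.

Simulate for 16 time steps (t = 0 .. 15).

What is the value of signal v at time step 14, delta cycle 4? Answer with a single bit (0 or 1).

t0.Δ0 x=1 q=0 v=1 clk=0 p=1 y=0 u=1 r=0
t0.Δ1 x=1 q=0 v=1 clk=1 p=1 y=0 u=1 r=0
t0.Δ2 x=1 q=1 v=1 clk=1 p=1 y=0 u=1 r=1
t0.Δ3 x=1 q=1 v=1 clk=1 p=1 y=1 u=0 r=1
t0.Δ4 x=1 q=1 v=0 clk=1 p=1 y=1 u=0 r=1
t0.Δ5 x=1 q=1 v=0 clk=1 p=1 y=1 u=1 r=1
t1.Δ0 x=1 q=1 v=0 clk=1 p=1 y=1 u=1 r=1
t1.Δ1 x=1 q=1 v=0 clk=0 p=1 y=1 u=1 r=1
t2.Δ0 x=1 q=1 v=0 clk=0 p=1 y=1 u=1 r=1
t2.Δ1 x=1 q=1 v=0 clk=1 p=1 y=1 u=1 r=1
t2.Δ2 x=1 q=1 v=0 clk=1 p=1 y=1 u=1 r=0
t2.Δ3 x=1 q=1 v=0 clk=1 p=0 y=0 u=1 r=0
t2.Δ4 x=1 q=1 v=1 clk=1 p=0 y=0 u=1 r=0
t2.Δ5 x=1 q=1 v=1 clk=1 p=0 y=0 u=0 r=0
t3.Δ0 x=1 q=1 v=1 clk=1 p=0 y=0 u=0 r=0
t3.Δ1 x=1 q=1 v=1 clk=0 p=0 y=0 u=0 r=0
t4.Δ0 x=1 q=1 v=1 clk=0 p=0 y=0 u=0 r=0
t4.Δ1 x=1 q=1 v=1 clk=1 p=0 y=0 u=0 r=0
t4.Δ2 x=1 q=1 v=1 clk=1 p=0 y=0 u=0 r=1
t4.Δ3 x=1 q=1 v=1 clk=1 p=1 y=0 u=0 r=1
t4.Δ4 x=1 q=1 v=1 clk=1 p=1 y=1 u=0 r=1
t4.Δ5 x=1 q=1 v=0 clk=1 p=1 y=1 u=0 r=1
t4.Δ6 x=1 q=1 v=0 clk=1 p=1 y=1 u=1 r=1
t5.Δ0 x=1 q=1 v=0 clk=1 p=1 y=1 u=1 r=1
t5.Δ1 x=1 q=1 v=0 clk=0 p=1 y=1 u=1 r=1
t6.Δ0 x=1 q=1 v=0 clk=0 p=1 y=1 u=1 r=1
t6.Δ1 x=1 q=1 v=0 clk=1 p=1 y=1 u=1 r=1
t6.Δ2 x=1 q=1 v=0 clk=1 p=1 y=1 u=1 r=0
t6.Δ3 x=1 q=1 v=0 clk=1 p=0 y=0 u=1 r=0
t6.Δ4 x=1 q=1 v=1 clk=1 p=0 y=0 u=1 r=0
t6.Δ5 x=1 q=1 v=1 clk=1 p=0 y=0 u=0 r=0
t7.Δ0 x=1 q=1 v=1 clk=1 p=0 y=0 u=0 r=0
t7.Δ1 x=1 q=1 v=1 clk=0 p=0 y=0 u=0 r=0
t8.Δ0 x=1 q=1 v=1 clk=0 p=0 y=0 u=0 r=0
t8.Δ1 x=1 q=1 v=1 clk=1 p=0 y=0 u=0 r=0
t8.Δ2 x=1 q=1 v=1 clk=1 p=0 y=0 u=0 r=1
t8.Δ3 x=1 q=1 v=1 clk=1 p=1 y=0 u=0 r=1
t8.Δ4 x=1 q=1 v=1 clk=1 p=1 y=1 u=0 r=1
t8.Δ5 x=1 q=1 v=0 clk=1 p=1 y=1 u=0 r=1
t8.Δ6 x=1 q=1 v=0 clk=1 p=1 y=1 u=1 r=1
t9.Δ0 x=1 q=1 v=0 clk=1 p=1 y=1 u=1 r=1
t9.Δ1 x=1 q=1 v=0 clk=0 p=1 y=1 u=1 r=1
t10.Δ0 x=1 q=1 v=0 clk=0 p=1 y=1 u=1 r=1
t10.Δ1 x=1 q=1 v=0 clk=1 p=1 y=1 u=1 r=1
t10.Δ2 x=1 q=1 v=0 clk=1 p=1 y=1 u=1 r=0
t10.Δ3 x=1 q=1 v=0 clk=1 p=0 y=0 u=1 r=0
t10.Δ4 x=1 q=1 v=1 clk=1 p=0 y=0 u=1 r=0
t10.Δ5 x=1 q=1 v=1 clk=1 p=0 y=0 u=0 r=0
t11.Δ0 x=1 q=1 v=1 clk=1 p=0 y=0 u=0 r=0
t11.Δ1 x=1 q=1 v=1 clk=0 p=0 y=0 u=0 r=0
t12.Δ0 x=1 q=1 v=1 clk=0 p=0 y=0 u=0 r=0
t12.Δ1 x=1 q=1 v=1 clk=1 p=0 y=0 u=0 r=0
t12.Δ2 x=1 q=1 v=1 clk=1 p=0 y=0 u=0 r=1
t12.Δ3 x=1 q=1 v=1 clk=1 p=1 y=0 u=0 r=1
t12.Δ4 x=1 q=1 v=1 clk=1 p=1 y=1 u=0 r=1
t12.Δ5 x=1 q=1 v=0 clk=1 p=1 y=1 u=0 r=1
t12.Δ6 x=1 q=1 v=0 clk=1 p=1 y=1 u=1 r=1
t13.Δ0 x=1 q=1 v=0 clk=1 p=1 y=1 u=1 r=1
t13.Δ1 x=1 q=1 v=0 clk=0 p=1 y=1 u=1 r=1
t14.Δ0 x=1 q=1 v=0 clk=0 p=1 y=1 u=1 r=1
t14.Δ1 x=1 q=1 v=0 clk=1 p=1 y=1 u=1 r=1
t14.Δ2 x=1 q=1 v=0 clk=1 p=1 y=1 u=1 r=0
t14.Δ3 x=1 q=1 v=0 clk=1 p=0 y=0 u=1 r=0
t14.Δ4 x=1 q=1 v=1 clk=1 p=0 y=0 u=1 r=0
t14.Δ5 x=1 q=1 v=1 clk=1 p=0 y=0 u=0 r=0
t15.Δ0 x=1 q=1 v=1 clk=1 p=0 y=0 u=0 r=0
t15.Δ1 x=1 q=1 v=1 clk=0 p=0 y=0 u=0 r=0

1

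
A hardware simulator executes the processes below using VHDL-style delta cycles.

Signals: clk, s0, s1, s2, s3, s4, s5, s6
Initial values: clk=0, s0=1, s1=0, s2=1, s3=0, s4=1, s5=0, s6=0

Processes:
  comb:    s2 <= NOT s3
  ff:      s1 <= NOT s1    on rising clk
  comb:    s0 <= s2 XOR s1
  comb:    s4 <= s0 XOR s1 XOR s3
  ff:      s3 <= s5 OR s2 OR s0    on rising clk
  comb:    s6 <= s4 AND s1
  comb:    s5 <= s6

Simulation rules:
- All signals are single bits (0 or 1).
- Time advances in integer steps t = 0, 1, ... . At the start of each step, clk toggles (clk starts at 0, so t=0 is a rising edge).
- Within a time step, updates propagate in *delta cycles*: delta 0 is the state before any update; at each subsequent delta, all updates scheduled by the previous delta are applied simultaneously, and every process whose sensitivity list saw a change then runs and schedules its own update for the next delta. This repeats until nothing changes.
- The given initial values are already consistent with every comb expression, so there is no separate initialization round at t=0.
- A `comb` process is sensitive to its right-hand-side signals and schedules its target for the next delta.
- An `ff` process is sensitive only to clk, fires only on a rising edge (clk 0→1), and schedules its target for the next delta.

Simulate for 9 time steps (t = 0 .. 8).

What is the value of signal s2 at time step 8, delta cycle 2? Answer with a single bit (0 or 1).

0

t0.Δ0 s3=0 s1=0 s5=0 s2=1 s0=1 s6=0 s4=1 clk=0
t0.Δ1 s3=0 s1=0 s5=0 s2=1 s0=1 s6=0 s4=1 clk=1
t0.Δ2 s3=1 s1=1 s5=0 s2=1 s0=1 s6=0 s4=1 clk=1
t0.Δ3 s3=1 s1=1 s5=0 s2=0 s0=0 s6=1 s4=1 clk=1
t0.Δ4 s3=1 s1=1 s5=1 s2=0 s0=1 s6=1 s4=0 clk=1
t0.Δ5 s3=1 s1=1 s5=1 s2=0 s0=1 s6=0 s4=1 clk=1
t0.Δ6 s3=1 s1=1 s5=0 s2=0 s0=1 s6=1 s4=1 clk=1
t0.Δ7 s3=1 s1=1 s5=1 s2=0 s0=1 s6=1 s4=1 clk=1
t1.Δ0 s3=1 s1=1 s5=1 s2=0 s0=1 s6=1 s4=1 clk=1
t1.Δ1 s3=1 s1=1 s5=1 s2=0 s0=1 s6=1 s4=1 clk=0
t2.Δ0 s3=1 s1=1 s5=1 s2=0 s0=1 s6=1 s4=1 clk=0
t2.Δ1 s3=1 s1=1 s5=1 s2=0 s0=1 s6=1 s4=1 clk=1
t2.Δ2 s3=1 s1=0 s5=1 s2=0 s0=1 s6=1 s4=1 clk=1
t2.Δ3 s3=1 s1=0 s5=1 s2=0 s0=0 s6=0 s4=0 clk=1
t2.Δ4 s3=1 s1=0 s5=0 s2=0 s0=0 s6=0 s4=1 clk=1
t3.Δ0 s3=1 s1=0 s5=0 s2=0 s0=0 s6=0 s4=1 clk=1
t3.Δ1 s3=1 s1=0 s5=0 s2=0 s0=0 s6=0 s4=1 clk=0
t4.Δ0 s3=1 s1=0 s5=0 s2=0 s0=0 s6=0 s4=1 clk=0
t4.Δ1 s3=1 s1=0 s5=0 s2=0 s0=0 s6=0 s4=1 clk=1
t4.Δ2 s3=0 s1=1 s5=0 s2=0 s0=0 s6=0 s4=1 clk=1
t4.Δ3 s3=0 s1=1 s5=0 s2=1 s0=1 s6=1 s4=1 clk=1
t4.Δ4 s3=0 s1=1 s5=1 s2=1 s0=0 s6=1 s4=0 clk=1
t4.Δ5 s3=0 s1=1 s5=1 s2=1 s0=0 s6=0 s4=1 clk=1
t4.Δ6 s3=0 s1=1 s5=0 s2=1 s0=0 s6=1 s4=1 clk=1
t4.Δ7 s3=0 s1=1 s5=1 s2=1 s0=0 s6=1 s4=1 clk=1
t5.Δ0 s3=0 s1=1 s5=1 s2=1 s0=0 s6=1 s4=1 clk=1
t5.Δ1 s3=0 s1=1 s5=1 s2=1 s0=0 s6=1 s4=1 clk=0
t6.Δ0 s3=0 s1=1 s5=1 s2=1 s0=0 s6=1 s4=1 clk=0
t6.Δ1 s3=0 s1=1 s5=1 s2=1 s0=0 s6=1 s4=1 clk=1
t6.Δ2 s3=1 s1=0 s5=1 s2=1 s0=0 s6=1 s4=1 clk=1
t6.Δ3 s3=1 s1=0 s5=1 s2=0 s0=1 s6=0 s4=1 clk=1
t6.Δ4 s3=1 s1=0 s5=0 s2=0 s0=0 s6=0 s4=0 clk=1
t6.Δ5 s3=1 s1=0 s5=0 s2=0 s0=0 s6=0 s4=1 clk=1
t7.Δ0 s3=1 s1=0 s5=0 s2=0 s0=0 s6=0 s4=1 clk=1
t7.Δ1 s3=1 s1=0 s5=0 s2=0 s0=0 s6=0 s4=1 clk=0
t8.Δ0 s3=1 s1=0 s5=0 s2=0 s0=0 s6=0 s4=1 clk=0
t8.Δ1 s3=1 s1=0 s5=0 s2=0 s0=0 s6=0 s4=1 clk=1
t8.Δ2 s3=0 s1=1 s5=0 s2=0 s0=0 s6=0 s4=1 clk=1
t8.Δ3 s3=0 s1=1 s5=0 s2=1 s0=1 s6=1 s4=1 clk=1
t8.Δ4 s3=0 s1=1 s5=1 s2=1 s0=0 s6=1 s4=0 clk=1
t8.Δ5 s3=0 s1=1 s5=1 s2=1 s0=0 s6=0 s4=1 clk=1
t8.Δ6 s3=0 s1=1 s5=0 s2=1 s0=0 s6=1 s4=1 clk=1
t8.Δ7 s3=0 s1=1 s5=1 s2=1 s0=0 s6=1 s4=1 clk=1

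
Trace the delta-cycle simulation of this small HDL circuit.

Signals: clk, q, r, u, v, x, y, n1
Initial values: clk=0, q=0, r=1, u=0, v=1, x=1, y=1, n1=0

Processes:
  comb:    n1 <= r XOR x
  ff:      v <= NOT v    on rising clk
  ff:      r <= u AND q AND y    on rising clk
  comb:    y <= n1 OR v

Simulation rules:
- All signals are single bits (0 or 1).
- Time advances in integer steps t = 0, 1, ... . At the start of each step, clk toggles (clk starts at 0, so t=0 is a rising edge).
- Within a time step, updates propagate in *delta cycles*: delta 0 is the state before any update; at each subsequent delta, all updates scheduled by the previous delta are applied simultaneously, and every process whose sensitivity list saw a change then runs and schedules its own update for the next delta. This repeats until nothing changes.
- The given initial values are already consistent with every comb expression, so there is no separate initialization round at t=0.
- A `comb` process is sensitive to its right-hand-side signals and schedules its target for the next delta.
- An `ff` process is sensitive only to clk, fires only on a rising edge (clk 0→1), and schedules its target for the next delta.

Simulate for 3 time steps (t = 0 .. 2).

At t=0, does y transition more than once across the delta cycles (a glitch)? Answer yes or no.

yes

t0.Δ0 clk=0 q=0 n1=0 x=1 r=1 y=1 u=0 v=1
t0.Δ1 clk=1 q=0 n1=0 x=1 r=1 y=1 u=0 v=1
t0.Δ2 clk=1 q=0 n1=0 x=1 r=0 y=1 u=0 v=0
t0.Δ3 clk=1 q=0 n1=1 x=1 r=0 y=0 u=0 v=0
t0.Δ4 clk=1 q=0 n1=1 x=1 r=0 y=1 u=0 v=0
t1.Δ0 clk=1 q=0 n1=1 x=1 r=0 y=1 u=0 v=0
t1.Δ1 clk=0 q=0 n1=1 x=1 r=0 y=1 u=0 v=0
t2.Δ0 clk=0 q=0 n1=1 x=1 r=0 y=1 u=0 v=0
t2.Δ1 clk=1 q=0 n1=1 x=1 r=0 y=1 u=0 v=0
t2.Δ2 clk=1 q=0 n1=1 x=1 r=0 y=1 u=0 v=1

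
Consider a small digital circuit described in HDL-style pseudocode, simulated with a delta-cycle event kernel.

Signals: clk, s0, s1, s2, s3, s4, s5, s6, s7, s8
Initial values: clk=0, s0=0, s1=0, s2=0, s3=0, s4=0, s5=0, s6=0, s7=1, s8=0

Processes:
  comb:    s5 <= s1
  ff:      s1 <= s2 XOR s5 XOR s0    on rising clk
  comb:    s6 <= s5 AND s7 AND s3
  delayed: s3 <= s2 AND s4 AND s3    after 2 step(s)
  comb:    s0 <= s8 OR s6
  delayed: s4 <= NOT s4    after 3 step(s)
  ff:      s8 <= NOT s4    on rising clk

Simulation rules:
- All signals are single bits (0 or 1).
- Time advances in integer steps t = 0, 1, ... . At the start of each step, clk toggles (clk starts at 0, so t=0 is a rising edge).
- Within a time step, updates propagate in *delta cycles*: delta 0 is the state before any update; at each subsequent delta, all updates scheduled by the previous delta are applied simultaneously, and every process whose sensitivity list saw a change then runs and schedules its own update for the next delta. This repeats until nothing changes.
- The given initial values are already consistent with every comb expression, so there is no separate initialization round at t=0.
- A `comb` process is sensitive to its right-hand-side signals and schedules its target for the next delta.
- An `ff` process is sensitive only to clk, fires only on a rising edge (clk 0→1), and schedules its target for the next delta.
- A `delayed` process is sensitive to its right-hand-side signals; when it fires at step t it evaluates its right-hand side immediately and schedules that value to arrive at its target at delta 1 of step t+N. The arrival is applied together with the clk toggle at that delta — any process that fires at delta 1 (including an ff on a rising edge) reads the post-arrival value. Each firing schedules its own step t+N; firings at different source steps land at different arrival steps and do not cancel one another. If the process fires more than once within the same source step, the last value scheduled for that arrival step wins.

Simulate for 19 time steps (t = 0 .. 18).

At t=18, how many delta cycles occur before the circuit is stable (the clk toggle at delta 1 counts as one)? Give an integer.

t0.Δ0 s8=0 s2=0 clk=0 s5=0 s3=0 s6=0 s4=0 s0=0 s7=1 s1=0
t0.Δ1 s8=0 s2=0 clk=1 s5=0 s3=0 s6=0 s4=0 s0=0 s7=1 s1=0
t0.Δ2 s8=1 s2=0 clk=1 s5=0 s3=0 s6=0 s4=0 s0=0 s7=1 s1=0
t0.Δ3 s8=1 s2=0 clk=1 s5=0 s3=0 s6=0 s4=0 s0=1 s7=1 s1=0
t1.Δ0 s8=1 s2=0 clk=1 s5=0 s3=0 s6=0 s4=0 s0=1 s7=1 s1=0
t1.Δ1 s8=1 s2=0 clk=0 s5=0 s3=0 s6=0 s4=0 s0=1 s7=1 s1=0
t2.Δ0 s8=1 s2=0 clk=0 s5=0 s3=0 s6=0 s4=0 s0=1 s7=1 s1=0
t2.Δ1 s8=1 s2=0 clk=1 s5=0 s3=0 s6=0 s4=0 s0=1 s7=1 s1=0
t2.Δ2 s8=1 s2=0 clk=1 s5=0 s3=0 s6=0 s4=0 s0=1 s7=1 s1=1
t2.Δ3 s8=1 s2=0 clk=1 s5=1 s3=0 s6=0 s4=0 s0=1 s7=1 s1=1
t3.Δ0 s8=1 s2=0 clk=1 s5=1 s3=0 s6=0 s4=0 s0=1 s7=1 s1=1
t3.Δ1 s8=1 s2=0 clk=0 s5=1 s3=0 s6=0 s4=0 s0=1 s7=1 s1=1
t4.Δ0 s8=1 s2=0 clk=0 s5=1 s3=0 s6=0 s4=0 s0=1 s7=1 s1=1
t4.Δ1 s8=1 s2=0 clk=1 s5=1 s3=0 s6=0 s4=0 s0=1 s7=1 s1=1
t4.Δ2 s8=1 s2=0 clk=1 s5=1 s3=0 s6=0 s4=0 s0=1 s7=1 s1=0
t4.Δ3 s8=1 s2=0 clk=1 s5=0 s3=0 s6=0 s4=0 s0=1 s7=1 s1=0
t5.Δ0 s8=1 s2=0 clk=1 s5=0 s3=0 s6=0 s4=0 s0=1 s7=1 s1=0
t5.Δ1 s8=1 s2=0 clk=0 s5=0 s3=0 s6=0 s4=0 s0=1 s7=1 s1=0
t6.Δ0 s8=1 s2=0 clk=0 s5=0 s3=0 s6=0 s4=0 s0=1 s7=1 s1=0
t6.Δ1 s8=1 s2=0 clk=1 s5=0 s3=0 s6=0 s4=0 s0=1 s7=1 s1=0
t6.Δ2 s8=1 s2=0 clk=1 s5=0 s3=0 s6=0 s4=0 s0=1 s7=1 s1=1
t6.Δ3 s8=1 s2=0 clk=1 s5=1 s3=0 s6=0 s4=0 s0=1 s7=1 s1=1
t7.Δ0 s8=1 s2=0 clk=1 s5=1 s3=0 s6=0 s4=0 s0=1 s7=1 s1=1
t7.Δ1 s8=1 s2=0 clk=0 s5=1 s3=0 s6=0 s4=0 s0=1 s7=1 s1=1
t8.Δ0 s8=1 s2=0 clk=0 s5=1 s3=0 s6=0 s4=0 s0=1 s7=1 s1=1
t8.Δ1 s8=1 s2=0 clk=1 s5=1 s3=0 s6=0 s4=0 s0=1 s7=1 s1=1
t8.Δ2 s8=1 s2=0 clk=1 s5=1 s3=0 s6=0 s4=0 s0=1 s7=1 s1=0
t8.Δ3 s8=1 s2=0 clk=1 s5=0 s3=0 s6=0 s4=0 s0=1 s7=1 s1=0
t9.Δ0 s8=1 s2=0 clk=1 s5=0 s3=0 s6=0 s4=0 s0=1 s7=1 s1=0
t9.Δ1 s8=1 s2=0 clk=0 s5=0 s3=0 s6=0 s4=0 s0=1 s7=1 s1=0
t10.Δ0 s8=1 s2=0 clk=0 s5=0 s3=0 s6=0 s4=0 s0=1 s7=1 s1=0
t10.Δ1 s8=1 s2=0 clk=1 s5=0 s3=0 s6=0 s4=0 s0=1 s7=1 s1=0
t10.Δ2 s8=1 s2=0 clk=1 s5=0 s3=0 s6=0 s4=0 s0=1 s7=1 s1=1
t10.Δ3 s8=1 s2=0 clk=1 s5=1 s3=0 s6=0 s4=0 s0=1 s7=1 s1=1
t11.Δ0 s8=1 s2=0 clk=1 s5=1 s3=0 s6=0 s4=0 s0=1 s7=1 s1=1
t11.Δ1 s8=1 s2=0 clk=0 s5=1 s3=0 s6=0 s4=0 s0=1 s7=1 s1=1
t12.Δ0 s8=1 s2=0 clk=0 s5=1 s3=0 s6=0 s4=0 s0=1 s7=1 s1=1
t12.Δ1 s8=1 s2=0 clk=1 s5=1 s3=0 s6=0 s4=0 s0=1 s7=1 s1=1
t12.Δ2 s8=1 s2=0 clk=1 s5=1 s3=0 s6=0 s4=0 s0=1 s7=1 s1=0
t12.Δ3 s8=1 s2=0 clk=1 s5=0 s3=0 s6=0 s4=0 s0=1 s7=1 s1=0
t13.Δ0 s8=1 s2=0 clk=1 s5=0 s3=0 s6=0 s4=0 s0=1 s7=1 s1=0
t13.Δ1 s8=1 s2=0 clk=0 s5=0 s3=0 s6=0 s4=0 s0=1 s7=1 s1=0
t14.Δ0 s8=1 s2=0 clk=0 s5=0 s3=0 s6=0 s4=0 s0=1 s7=1 s1=0
t14.Δ1 s8=1 s2=0 clk=1 s5=0 s3=0 s6=0 s4=0 s0=1 s7=1 s1=0
t14.Δ2 s8=1 s2=0 clk=1 s5=0 s3=0 s6=0 s4=0 s0=1 s7=1 s1=1
t14.Δ3 s8=1 s2=0 clk=1 s5=1 s3=0 s6=0 s4=0 s0=1 s7=1 s1=1
t15.Δ0 s8=1 s2=0 clk=1 s5=1 s3=0 s6=0 s4=0 s0=1 s7=1 s1=1
t15.Δ1 s8=1 s2=0 clk=0 s5=1 s3=0 s6=0 s4=0 s0=1 s7=1 s1=1
t16.Δ0 s8=1 s2=0 clk=0 s5=1 s3=0 s6=0 s4=0 s0=1 s7=1 s1=1
t16.Δ1 s8=1 s2=0 clk=1 s5=1 s3=0 s6=0 s4=0 s0=1 s7=1 s1=1
t16.Δ2 s8=1 s2=0 clk=1 s5=1 s3=0 s6=0 s4=0 s0=1 s7=1 s1=0
t16.Δ3 s8=1 s2=0 clk=1 s5=0 s3=0 s6=0 s4=0 s0=1 s7=1 s1=0
t17.Δ0 s8=1 s2=0 clk=1 s5=0 s3=0 s6=0 s4=0 s0=1 s7=1 s1=0
t17.Δ1 s8=1 s2=0 clk=0 s5=0 s3=0 s6=0 s4=0 s0=1 s7=1 s1=0
t18.Δ0 s8=1 s2=0 clk=0 s5=0 s3=0 s6=0 s4=0 s0=1 s7=1 s1=0
t18.Δ1 s8=1 s2=0 clk=1 s5=0 s3=0 s6=0 s4=0 s0=1 s7=1 s1=0
t18.Δ2 s8=1 s2=0 clk=1 s5=0 s3=0 s6=0 s4=0 s0=1 s7=1 s1=1
t18.Δ3 s8=1 s2=0 clk=1 s5=1 s3=0 s6=0 s4=0 s0=1 s7=1 s1=1

3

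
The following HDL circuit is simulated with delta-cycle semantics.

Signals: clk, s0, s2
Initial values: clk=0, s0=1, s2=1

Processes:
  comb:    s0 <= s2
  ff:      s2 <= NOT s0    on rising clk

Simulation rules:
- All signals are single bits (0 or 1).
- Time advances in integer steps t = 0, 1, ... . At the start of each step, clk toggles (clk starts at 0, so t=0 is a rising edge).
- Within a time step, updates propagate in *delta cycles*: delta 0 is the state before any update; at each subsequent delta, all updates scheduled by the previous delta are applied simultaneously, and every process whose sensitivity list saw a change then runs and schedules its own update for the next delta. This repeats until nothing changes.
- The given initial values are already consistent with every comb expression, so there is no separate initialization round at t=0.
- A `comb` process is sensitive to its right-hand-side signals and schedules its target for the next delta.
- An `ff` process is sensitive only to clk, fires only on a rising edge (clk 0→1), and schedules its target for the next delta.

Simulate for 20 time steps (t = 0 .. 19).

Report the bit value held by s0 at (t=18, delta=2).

0

t=0 Δ0: s2=1 clk=0 s0=1
  Δ1: clk:0→1
  Δ2: s2:1→0
  Δ3: s0:1→0
  (3Δ to stable)
t=1 Δ0: s2=0 clk=1 s0=0
  Δ1: clk:1→0
  (1Δ to stable)
t=2 Δ0: s2=0 clk=0 s0=0
  Δ1: clk:0→1
  Δ2: s2:0→1
  Δ3: s0:0→1
  (3Δ to stable)
t=3 Δ0: s2=1 clk=1 s0=1
  Δ1: clk:1→0
  (1Δ to stable)
t=4 Δ0: s2=1 clk=0 s0=1
  Δ1: clk:0→1
  Δ2: s2:1→0
  Δ3: s0:1→0
  (3Δ to stable)
t=5 Δ0: s2=0 clk=1 s0=0
  Δ1: clk:1→0
  (1Δ to stable)
t=6 Δ0: s2=0 clk=0 s0=0
  Δ1: clk:0→1
  Δ2: s2:0→1
  Δ3: s0:0→1
  (3Δ to stable)
t=7 Δ0: s2=1 clk=1 s0=1
  Δ1: clk:1→0
  (1Δ to stable)
t=8 Δ0: s2=1 clk=0 s0=1
  Δ1: clk:0→1
  Δ2: s2:1→0
  Δ3: s0:1→0
  (3Δ to stable)
t=9 Δ0: s2=0 clk=1 s0=0
  Δ1: clk:1→0
  (1Δ to stable)
t=10 Δ0: s2=0 clk=0 s0=0
  Δ1: clk:0→1
  Δ2: s2:0→1
  Δ3: s0:0→1
  (3Δ to stable)
t=11 Δ0: s2=1 clk=1 s0=1
  Δ1: clk:1→0
  (1Δ to stable)
t=12 Δ0: s2=1 clk=0 s0=1
  Δ1: clk:0→1
  Δ2: s2:1→0
  Δ3: s0:1→0
  (3Δ to stable)
t=13 Δ0: s2=0 clk=1 s0=0
  Δ1: clk:1→0
  (1Δ to stable)
t=14 Δ0: s2=0 clk=0 s0=0
  Δ1: clk:0→1
  Δ2: s2:0→1
  Δ3: s0:0→1
  (3Δ to stable)
t=15 Δ0: s2=1 clk=1 s0=1
  Δ1: clk:1→0
  (1Δ to stable)
t=16 Δ0: s2=1 clk=0 s0=1
  Δ1: clk:0→1
  Δ2: s2:1→0
  Δ3: s0:1→0
  (3Δ to stable)
t=17 Δ0: s2=0 clk=1 s0=0
  Δ1: clk:1→0
  (1Δ to stable)
t=18 Δ0: s2=0 clk=0 s0=0
  Δ1: clk:0→1
  Δ2: s2:0→1
  Δ3: s0:0→1
  (3Δ to stable)
t=19 Δ0: s2=1 clk=1 s0=1
  Δ1: clk:1→0
  (1Δ to stable)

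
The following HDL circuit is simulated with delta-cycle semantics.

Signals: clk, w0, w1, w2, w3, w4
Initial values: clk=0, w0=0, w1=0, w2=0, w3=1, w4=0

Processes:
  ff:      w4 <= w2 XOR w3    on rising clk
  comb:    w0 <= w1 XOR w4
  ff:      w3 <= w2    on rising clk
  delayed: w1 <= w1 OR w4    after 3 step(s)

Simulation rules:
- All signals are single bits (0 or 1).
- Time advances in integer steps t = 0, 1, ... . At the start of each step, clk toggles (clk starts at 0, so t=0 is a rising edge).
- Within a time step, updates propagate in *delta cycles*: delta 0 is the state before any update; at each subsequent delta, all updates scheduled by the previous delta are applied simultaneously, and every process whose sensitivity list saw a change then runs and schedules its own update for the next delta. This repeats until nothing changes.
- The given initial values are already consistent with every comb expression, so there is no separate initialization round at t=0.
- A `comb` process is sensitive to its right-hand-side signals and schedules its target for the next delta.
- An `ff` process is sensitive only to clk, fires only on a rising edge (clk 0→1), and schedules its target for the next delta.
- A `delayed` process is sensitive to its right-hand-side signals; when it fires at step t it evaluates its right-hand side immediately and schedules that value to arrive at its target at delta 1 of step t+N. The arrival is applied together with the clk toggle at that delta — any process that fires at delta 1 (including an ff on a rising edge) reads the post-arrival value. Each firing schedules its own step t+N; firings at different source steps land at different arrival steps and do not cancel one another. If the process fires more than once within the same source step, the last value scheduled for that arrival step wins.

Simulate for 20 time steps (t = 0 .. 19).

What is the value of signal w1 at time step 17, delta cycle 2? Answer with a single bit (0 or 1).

0

t0.Δ0 clk=0 w2=0 w0=0 w3=1 w1=0 w4=0
t0.Δ1 clk=1 w2=0 w0=0 w3=1 w1=0 w4=0
t0.Δ2 clk=1 w2=0 w0=0 w3=0 w1=0 w4=1
t0.Δ3 clk=1 w2=0 w0=1 w3=0 w1=0 w4=1
t1.Δ0 clk=1 w2=0 w0=1 w3=0 w1=0 w4=1
t1.Δ1 clk=0 w2=0 w0=1 w3=0 w1=0 w4=1
t2.Δ0 clk=0 w2=0 w0=1 w3=0 w1=0 w4=1
t2.Δ1 clk=1 w2=0 w0=1 w3=0 w1=0 w4=1
t2.Δ2 clk=1 w2=0 w0=1 w3=0 w1=0 w4=0
t2.Δ3 clk=1 w2=0 w0=0 w3=0 w1=0 w4=0
t3.Δ0 clk=1 w2=0 w0=0 w3=0 w1=0 w4=0
t3.Δ1 clk=0 w2=0 w0=0 w3=0 w1=1 w4=0
t3.Δ2 clk=0 w2=0 w0=1 w3=0 w1=1 w4=0
t4.Δ0 clk=0 w2=0 w0=1 w3=0 w1=1 w4=0
t4.Δ1 clk=1 w2=0 w0=1 w3=0 w1=1 w4=0
t5.Δ0 clk=1 w2=0 w0=1 w3=0 w1=1 w4=0
t5.Δ1 clk=0 w2=0 w0=1 w3=0 w1=0 w4=0
t5.Δ2 clk=0 w2=0 w0=0 w3=0 w1=0 w4=0
t6.Δ0 clk=0 w2=0 w0=0 w3=0 w1=0 w4=0
t6.Δ1 clk=1 w2=0 w0=0 w3=0 w1=1 w4=0
t6.Δ2 clk=1 w2=0 w0=1 w3=0 w1=1 w4=0
t7.Δ0 clk=1 w2=0 w0=1 w3=0 w1=1 w4=0
t7.Δ1 clk=0 w2=0 w0=1 w3=0 w1=1 w4=0
t8.Δ0 clk=0 w2=0 w0=1 w3=0 w1=1 w4=0
t8.Δ1 clk=1 w2=0 w0=1 w3=0 w1=0 w4=0
t8.Δ2 clk=1 w2=0 w0=0 w3=0 w1=0 w4=0
t9.Δ0 clk=1 w2=0 w0=0 w3=0 w1=0 w4=0
t9.Δ1 clk=0 w2=0 w0=0 w3=0 w1=1 w4=0
t9.Δ2 clk=0 w2=0 w0=1 w3=0 w1=1 w4=0
t10.Δ0 clk=0 w2=0 w0=1 w3=0 w1=1 w4=0
t10.Δ1 clk=1 w2=0 w0=1 w3=0 w1=1 w4=0
t11.Δ0 clk=1 w2=0 w0=1 w3=0 w1=1 w4=0
t11.Δ1 clk=0 w2=0 w0=1 w3=0 w1=0 w4=0
t11.Δ2 clk=0 w2=0 w0=0 w3=0 w1=0 w4=0
t12.Δ0 clk=0 w2=0 w0=0 w3=0 w1=0 w4=0
t12.Δ1 clk=1 w2=0 w0=0 w3=0 w1=1 w4=0
t12.Δ2 clk=1 w2=0 w0=1 w3=0 w1=1 w4=0
t13.Δ0 clk=1 w2=0 w0=1 w3=0 w1=1 w4=0
t13.Δ1 clk=0 w2=0 w0=1 w3=0 w1=1 w4=0
t14.Δ0 clk=0 w2=0 w0=1 w3=0 w1=1 w4=0
t14.Δ1 clk=1 w2=0 w0=1 w3=0 w1=0 w4=0
t14.Δ2 clk=1 w2=0 w0=0 w3=0 w1=0 w4=0
t15.Δ0 clk=1 w2=0 w0=0 w3=0 w1=0 w4=0
t15.Δ1 clk=0 w2=0 w0=0 w3=0 w1=1 w4=0
t15.Δ2 clk=0 w2=0 w0=1 w3=0 w1=1 w4=0
t16.Δ0 clk=0 w2=0 w0=1 w3=0 w1=1 w4=0
t16.Δ1 clk=1 w2=0 w0=1 w3=0 w1=1 w4=0
t17.Δ0 clk=1 w2=0 w0=1 w3=0 w1=1 w4=0
t17.Δ1 clk=0 w2=0 w0=1 w3=0 w1=0 w4=0
t17.Δ2 clk=0 w2=0 w0=0 w3=0 w1=0 w4=0
t18.Δ0 clk=0 w2=0 w0=0 w3=0 w1=0 w4=0
t18.Δ1 clk=1 w2=0 w0=0 w3=0 w1=1 w4=0
t18.Δ2 clk=1 w2=0 w0=1 w3=0 w1=1 w4=0
t19.Δ0 clk=1 w2=0 w0=1 w3=0 w1=1 w4=0
t19.Δ1 clk=0 w2=0 w0=1 w3=0 w1=1 w4=0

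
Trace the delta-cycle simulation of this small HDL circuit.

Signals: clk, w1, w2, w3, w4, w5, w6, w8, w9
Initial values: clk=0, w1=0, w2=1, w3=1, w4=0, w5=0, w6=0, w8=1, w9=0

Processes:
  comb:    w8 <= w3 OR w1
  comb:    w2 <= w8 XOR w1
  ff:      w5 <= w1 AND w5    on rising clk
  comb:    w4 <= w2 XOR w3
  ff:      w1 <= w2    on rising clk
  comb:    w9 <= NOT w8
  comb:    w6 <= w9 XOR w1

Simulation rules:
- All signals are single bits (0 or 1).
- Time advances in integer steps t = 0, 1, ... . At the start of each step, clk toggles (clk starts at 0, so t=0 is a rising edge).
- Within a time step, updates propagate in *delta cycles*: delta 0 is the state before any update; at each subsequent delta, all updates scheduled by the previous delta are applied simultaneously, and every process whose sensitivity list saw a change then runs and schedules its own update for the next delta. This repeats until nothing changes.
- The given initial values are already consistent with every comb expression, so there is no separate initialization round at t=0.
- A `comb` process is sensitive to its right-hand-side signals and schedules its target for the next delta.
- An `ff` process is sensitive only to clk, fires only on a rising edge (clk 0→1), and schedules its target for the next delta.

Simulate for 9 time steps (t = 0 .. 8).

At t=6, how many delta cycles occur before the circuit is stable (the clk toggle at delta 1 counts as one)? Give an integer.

4

t=0 Δ0: w1=0 clk=0 w4=0 w6=0 w8=1 w3=1 w2=1 w5=0 w9=0
  Δ1: clk:0→1
  Δ2: w1:0→1
  Δ3: w6:0→1, w2:1→0
  Δ4: w4:0→1
  (4Δ to stable)
t=1 Δ0: w1=1 clk=1 w4=1 w6=1 w8=1 w3=1 w2=0 w5=0 w9=0
  Δ1: clk:1→0
  (1Δ to stable)
t=2 Δ0: w1=1 clk=0 w4=1 w6=1 w8=1 w3=1 w2=0 w5=0 w9=0
  Δ1: clk:0→1
  Δ2: w1:1→0
  Δ3: w6:1→0, w2:0→1
  Δ4: w4:1→0
  (4Δ to stable)
t=3 Δ0: w1=0 clk=1 w4=0 w6=0 w8=1 w3=1 w2=1 w5=0 w9=0
  Δ1: clk:1→0
  (1Δ to stable)
t=4 Δ0: w1=0 clk=0 w4=0 w6=0 w8=1 w3=1 w2=1 w5=0 w9=0
  Δ1: clk:0→1
  Δ2: w1:0→1
  Δ3: w6:0→1, w2:1→0
  Δ4: w4:0→1
  (4Δ to stable)
t=5 Δ0: w1=1 clk=1 w4=1 w6=1 w8=1 w3=1 w2=0 w5=0 w9=0
  Δ1: clk:1→0
  (1Δ to stable)
t=6 Δ0: w1=1 clk=0 w4=1 w6=1 w8=1 w3=1 w2=0 w5=0 w9=0
  Δ1: clk:0→1
  Δ2: w1:1→0
  Δ3: w6:1→0, w2:0→1
  Δ4: w4:1→0
  (4Δ to stable)
t=7 Δ0: w1=0 clk=1 w4=0 w6=0 w8=1 w3=1 w2=1 w5=0 w9=0
  Δ1: clk:1→0
  (1Δ to stable)
t=8 Δ0: w1=0 clk=0 w4=0 w6=0 w8=1 w3=1 w2=1 w5=0 w9=0
  Δ1: clk:0→1
  Δ2: w1:0→1
  Δ3: w6:0→1, w2:1→0
  Δ4: w4:0→1
  (4Δ to stable)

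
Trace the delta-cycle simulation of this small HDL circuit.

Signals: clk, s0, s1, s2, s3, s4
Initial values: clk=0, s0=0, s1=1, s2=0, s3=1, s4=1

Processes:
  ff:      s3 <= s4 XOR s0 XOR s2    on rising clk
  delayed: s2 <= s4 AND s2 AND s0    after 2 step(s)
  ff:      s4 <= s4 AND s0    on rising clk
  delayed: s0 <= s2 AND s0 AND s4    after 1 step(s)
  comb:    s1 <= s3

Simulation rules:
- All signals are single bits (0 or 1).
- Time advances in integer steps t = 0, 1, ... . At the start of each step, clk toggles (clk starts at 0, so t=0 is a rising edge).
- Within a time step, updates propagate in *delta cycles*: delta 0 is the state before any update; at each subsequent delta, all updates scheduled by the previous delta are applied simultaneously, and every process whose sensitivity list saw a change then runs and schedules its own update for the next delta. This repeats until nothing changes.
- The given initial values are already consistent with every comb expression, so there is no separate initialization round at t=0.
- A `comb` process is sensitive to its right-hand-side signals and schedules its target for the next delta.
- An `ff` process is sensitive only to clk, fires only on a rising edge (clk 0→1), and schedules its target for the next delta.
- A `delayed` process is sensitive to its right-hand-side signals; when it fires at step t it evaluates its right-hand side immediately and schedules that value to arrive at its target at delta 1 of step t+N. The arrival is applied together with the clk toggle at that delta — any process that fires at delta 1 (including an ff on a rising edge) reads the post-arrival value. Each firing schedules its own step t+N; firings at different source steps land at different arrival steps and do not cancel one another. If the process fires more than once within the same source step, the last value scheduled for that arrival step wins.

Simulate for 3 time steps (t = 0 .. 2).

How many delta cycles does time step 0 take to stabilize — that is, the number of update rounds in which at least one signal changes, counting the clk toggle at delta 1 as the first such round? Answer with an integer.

t=0 Δ0: s0=0 s1=1 s2=0 s3=1 clk=0 s4=1
  Δ1: clk:0→1
  Δ2: s4:1→0
  (2Δ to stable)
t=1 Δ0: s0=0 s1=1 s2=0 s3=1 clk=1 s4=0
  Δ1: clk:1→0
  (1Δ to stable)
t=2 Δ0: s0=0 s1=1 s2=0 s3=1 clk=0 s4=0
  Δ1: clk:0→1
  Δ2: s3:1→0
  Δ3: s1:1→0
  (3Δ to stable)

2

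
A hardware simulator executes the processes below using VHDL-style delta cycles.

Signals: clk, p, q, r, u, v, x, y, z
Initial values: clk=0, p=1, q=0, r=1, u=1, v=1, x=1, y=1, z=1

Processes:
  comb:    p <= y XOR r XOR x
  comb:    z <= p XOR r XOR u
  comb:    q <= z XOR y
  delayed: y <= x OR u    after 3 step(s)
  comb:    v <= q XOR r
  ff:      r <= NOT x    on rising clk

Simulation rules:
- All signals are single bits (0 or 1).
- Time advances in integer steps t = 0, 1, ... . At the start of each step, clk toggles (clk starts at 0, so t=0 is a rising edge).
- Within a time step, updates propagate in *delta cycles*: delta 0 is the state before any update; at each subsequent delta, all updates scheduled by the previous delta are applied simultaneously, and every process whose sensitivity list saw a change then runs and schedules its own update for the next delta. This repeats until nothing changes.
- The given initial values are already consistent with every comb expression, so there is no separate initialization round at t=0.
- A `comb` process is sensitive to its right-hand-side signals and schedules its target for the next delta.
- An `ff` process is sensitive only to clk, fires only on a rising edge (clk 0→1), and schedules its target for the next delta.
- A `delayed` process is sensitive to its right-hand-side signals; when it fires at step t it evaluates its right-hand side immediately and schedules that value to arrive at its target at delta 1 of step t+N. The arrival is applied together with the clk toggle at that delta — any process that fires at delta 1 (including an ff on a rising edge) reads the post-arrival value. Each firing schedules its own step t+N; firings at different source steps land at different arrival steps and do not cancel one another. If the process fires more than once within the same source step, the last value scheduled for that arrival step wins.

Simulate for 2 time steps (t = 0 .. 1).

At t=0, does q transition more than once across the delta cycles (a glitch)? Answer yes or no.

yes

t=0 Δ0: x=1 r=1 q=0 y=1 p=1 u=1 v=1 clk=0 z=1
  Δ1: clk:0→1
  Δ2: r:1→0
  Δ3: p:1→0, v:1→0, z:1→0
  Δ4: q:0→1, z:0→1
  Δ5: q:1→0, v:0→1
  Δ6: v:1→0
  (6Δ to stable)
t=1 Δ0: x=1 r=0 q=0 y=1 p=0 u=1 v=0 clk=1 z=1
  Δ1: clk:1→0
  (1Δ to stable)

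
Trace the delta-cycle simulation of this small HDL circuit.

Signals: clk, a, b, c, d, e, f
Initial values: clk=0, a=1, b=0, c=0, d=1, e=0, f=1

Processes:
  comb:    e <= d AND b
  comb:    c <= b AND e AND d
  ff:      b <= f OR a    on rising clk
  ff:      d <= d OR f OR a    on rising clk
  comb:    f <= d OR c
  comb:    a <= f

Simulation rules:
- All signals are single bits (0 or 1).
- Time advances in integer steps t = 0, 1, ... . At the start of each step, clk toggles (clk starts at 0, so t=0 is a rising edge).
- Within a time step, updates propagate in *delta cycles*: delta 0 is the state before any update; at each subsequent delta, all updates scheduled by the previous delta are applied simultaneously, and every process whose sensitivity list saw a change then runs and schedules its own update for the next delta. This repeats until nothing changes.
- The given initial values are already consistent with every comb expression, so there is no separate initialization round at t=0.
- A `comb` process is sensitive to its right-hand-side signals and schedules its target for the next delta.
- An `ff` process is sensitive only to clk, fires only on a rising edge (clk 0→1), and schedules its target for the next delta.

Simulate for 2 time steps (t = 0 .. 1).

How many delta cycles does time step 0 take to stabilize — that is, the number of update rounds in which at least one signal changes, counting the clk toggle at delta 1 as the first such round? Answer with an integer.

t0.Δ0 e=0 a=1 b=0 c=0 f=1 d=1 clk=0
t0.Δ1 e=0 a=1 b=0 c=0 f=1 d=1 clk=1
t0.Δ2 e=0 a=1 b=1 c=0 f=1 d=1 clk=1
t0.Δ3 e=1 a=1 b=1 c=0 f=1 d=1 clk=1
t0.Δ4 e=1 a=1 b=1 c=1 f=1 d=1 clk=1
t1.Δ0 e=1 a=1 b=1 c=1 f=1 d=1 clk=1
t1.Δ1 e=1 a=1 b=1 c=1 f=1 d=1 clk=0

4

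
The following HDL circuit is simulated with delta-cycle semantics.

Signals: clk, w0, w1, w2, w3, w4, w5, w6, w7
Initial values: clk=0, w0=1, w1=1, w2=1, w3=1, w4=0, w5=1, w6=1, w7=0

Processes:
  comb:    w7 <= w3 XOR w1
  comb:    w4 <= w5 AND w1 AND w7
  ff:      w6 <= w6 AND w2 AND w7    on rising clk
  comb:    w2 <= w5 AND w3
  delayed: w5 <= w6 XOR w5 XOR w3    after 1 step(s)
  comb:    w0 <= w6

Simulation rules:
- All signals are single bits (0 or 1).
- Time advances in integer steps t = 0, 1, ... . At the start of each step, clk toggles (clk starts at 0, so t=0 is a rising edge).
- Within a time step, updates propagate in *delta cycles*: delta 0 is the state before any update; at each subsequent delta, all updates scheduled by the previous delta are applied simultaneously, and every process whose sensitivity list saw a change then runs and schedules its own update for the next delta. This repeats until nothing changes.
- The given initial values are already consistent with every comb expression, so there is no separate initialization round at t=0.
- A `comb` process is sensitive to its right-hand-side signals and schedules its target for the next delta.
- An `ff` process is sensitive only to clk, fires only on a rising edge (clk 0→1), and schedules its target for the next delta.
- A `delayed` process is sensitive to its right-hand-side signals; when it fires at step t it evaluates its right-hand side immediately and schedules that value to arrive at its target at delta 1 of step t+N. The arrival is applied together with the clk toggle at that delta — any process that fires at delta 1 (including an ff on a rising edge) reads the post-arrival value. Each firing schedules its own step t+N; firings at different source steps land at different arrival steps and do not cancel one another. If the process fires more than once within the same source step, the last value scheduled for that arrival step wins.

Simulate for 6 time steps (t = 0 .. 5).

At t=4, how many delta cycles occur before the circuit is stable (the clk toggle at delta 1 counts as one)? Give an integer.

2

t=0 Δ0: clk=0 w0=1 w4=0 w3=1 w1=1 w7=0 w5=1 w6=1 w2=1
  Δ1: clk:0→1
  Δ2: w6:1→0
  Δ3: w0:1→0
  (3Δ to stable)
t=1 Δ0: clk=1 w0=0 w4=0 w3=1 w1=1 w7=0 w5=1 w6=0 w2=1
  Δ1: clk:1→0, w5:1→0
  Δ2: w2:1→0
  (2Δ to stable)
t=2 Δ0: clk=0 w0=0 w4=0 w3=1 w1=1 w7=0 w5=0 w6=0 w2=0
  Δ1: clk:0→1, w5:0→1
  Δ2: w2:0→1
  (2Δ to stable)
t=3 Δ0: clk=1 w0=0 w4=0 w3=1 w1=1 w7=0 w5=1 w6=0 w2=1
  Δ1: clk:1→0, w5:1→0
  Δ2: w2:1→0
  (2Δ to stable)
t=4 Δ0: clk=0 w0=0 w4=0 w3=1 w1=1 w7=0 w5=0 w6=0 w2=0
  Δ1: clk:0→1, w5:0→1
  Δ2: w2:0→1
  (2Δ to stable)
t=5 Δ0: clk=1 w0=0 w4=0 w3=1 w1=1 w7=0 w5=1 w6=0 w2=1
  Δ1: clk:1→0, w5:1→0
  Δ2: w2:1→0
  (2Δ to stable)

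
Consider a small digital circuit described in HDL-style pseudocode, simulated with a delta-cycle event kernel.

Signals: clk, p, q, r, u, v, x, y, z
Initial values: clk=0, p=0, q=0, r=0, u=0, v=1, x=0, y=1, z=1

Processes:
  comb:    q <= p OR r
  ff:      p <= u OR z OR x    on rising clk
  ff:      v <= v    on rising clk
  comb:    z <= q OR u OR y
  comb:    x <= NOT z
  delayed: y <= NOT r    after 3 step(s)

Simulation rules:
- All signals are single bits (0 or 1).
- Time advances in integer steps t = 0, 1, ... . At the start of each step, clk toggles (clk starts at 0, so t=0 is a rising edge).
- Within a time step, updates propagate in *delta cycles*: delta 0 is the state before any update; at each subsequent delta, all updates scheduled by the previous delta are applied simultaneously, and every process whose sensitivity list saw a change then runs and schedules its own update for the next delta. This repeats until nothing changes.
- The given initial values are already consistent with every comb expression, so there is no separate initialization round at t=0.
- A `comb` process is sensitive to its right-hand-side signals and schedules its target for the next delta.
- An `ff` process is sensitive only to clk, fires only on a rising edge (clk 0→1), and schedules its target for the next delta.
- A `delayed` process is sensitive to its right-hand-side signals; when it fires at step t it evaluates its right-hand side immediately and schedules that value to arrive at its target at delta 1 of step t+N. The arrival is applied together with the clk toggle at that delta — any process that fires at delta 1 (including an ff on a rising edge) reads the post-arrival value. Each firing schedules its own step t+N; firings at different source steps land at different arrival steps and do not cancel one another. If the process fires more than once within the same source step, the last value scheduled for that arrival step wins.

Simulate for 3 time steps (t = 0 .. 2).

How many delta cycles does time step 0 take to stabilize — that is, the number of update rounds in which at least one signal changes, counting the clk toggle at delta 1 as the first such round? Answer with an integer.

3

[bits: clk,r,v,z,u,y,p,q,x]
t=0: Δ0=001101000 Δ1=101101000 Δ2=101101100 Δ3=101101110 | 3Δ
t=1: Δ0=101101110 Δ1=001101110 | 1Δ
t=2: Δ0=001101110 Δ1=101101110 | 1Δ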